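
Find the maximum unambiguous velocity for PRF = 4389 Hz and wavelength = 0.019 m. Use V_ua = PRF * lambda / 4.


V_ua = 4389 * 0.019 / 4 = 20.8 m/s

20.8 m/s


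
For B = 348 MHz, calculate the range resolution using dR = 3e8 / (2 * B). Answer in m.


dR = 3e8 / (2 * 348000000.0) = 0.43 m

0.43 m


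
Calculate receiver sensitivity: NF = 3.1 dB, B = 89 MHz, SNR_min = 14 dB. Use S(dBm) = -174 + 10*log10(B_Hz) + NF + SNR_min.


10*log10(89000000.0) = 79.49
S = -174 + 79.49 + 3.1 + 14 = -77.4 dBm

-77.4 dBm


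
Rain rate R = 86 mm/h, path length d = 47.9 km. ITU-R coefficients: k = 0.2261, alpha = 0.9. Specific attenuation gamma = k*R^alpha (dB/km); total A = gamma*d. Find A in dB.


gamma = 0.2261 * 86^0.9 = 12.455156 dB/km
A = 12.455156 * 47.9 = 596.6 dB

596.6 dB


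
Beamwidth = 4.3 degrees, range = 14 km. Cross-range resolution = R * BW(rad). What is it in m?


BW_rad = 0.075049158
CR = 14000 * 0.075049158 = 1050.7 m

1050.7 m


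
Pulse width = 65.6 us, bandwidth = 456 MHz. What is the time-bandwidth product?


TBP = 65.6 * 456 = 29913.6

29913.6


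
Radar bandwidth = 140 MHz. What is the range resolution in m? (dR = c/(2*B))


dR = 3e8 / (2 * 140000000.0) = 1.07 m

1.07 m


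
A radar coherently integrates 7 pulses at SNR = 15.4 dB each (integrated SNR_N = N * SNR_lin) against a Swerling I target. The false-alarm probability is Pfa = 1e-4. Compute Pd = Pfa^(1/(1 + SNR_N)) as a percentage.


SNR_lin = 10^(15.4/10) = 34.67369
SNR_N = 7 * 34.67369 = 242.71583
1/(1 + SNR_N) = 1/243.71583 = 0.0041031
Pd = (1e-4)^0.0041031 = 0.96291
Pd = 96.3%

96.3%


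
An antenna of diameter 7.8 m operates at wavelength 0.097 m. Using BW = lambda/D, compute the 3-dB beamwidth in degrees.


BW_rad = 0.097 / 7.8 = 0.012436
BW_deg = 0.71 degrees

0.71 degrees


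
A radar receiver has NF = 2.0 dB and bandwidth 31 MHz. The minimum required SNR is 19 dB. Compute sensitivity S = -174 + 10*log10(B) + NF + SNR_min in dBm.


10*log10(31000000.0) = 74.91
S = -174 + 74.91 + 2.0 + 19 = -78.1 dBm

-78.1 dBm


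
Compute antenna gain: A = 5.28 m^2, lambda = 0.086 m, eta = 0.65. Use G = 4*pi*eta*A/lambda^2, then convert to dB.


G_linear = 4*pi*0.65*5.28/0.086^2 = 5831.23
G_dB = 10*log10(5831.23) = 37.7 dB

37.7 dB


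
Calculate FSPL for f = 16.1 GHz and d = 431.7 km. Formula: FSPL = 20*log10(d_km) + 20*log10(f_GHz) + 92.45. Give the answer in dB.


20*log10(431.7) = 52.7
20*log10(16.1) = 24.14
FSPL = 169.3 dB

169.3 dB


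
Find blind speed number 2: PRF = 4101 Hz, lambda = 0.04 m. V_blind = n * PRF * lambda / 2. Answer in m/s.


V_blind = 2 * 4101 * 0.04 / 2 = 164.0 m/s

164.0 m/s


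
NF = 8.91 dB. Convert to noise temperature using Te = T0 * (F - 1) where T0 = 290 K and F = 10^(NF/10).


NF_lin = 10^(8.91/10) = 7.780366
Te = 290 * (7.780366 - 1) = 1966.3 K

1966.3 K


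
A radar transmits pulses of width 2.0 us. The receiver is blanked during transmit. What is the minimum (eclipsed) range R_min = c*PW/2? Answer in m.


R_min = 3e8 * 2.0e-6 / 2 = 300.0 m

300.0 m


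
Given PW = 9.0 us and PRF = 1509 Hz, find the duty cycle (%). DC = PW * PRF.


DC = 9.0e-6 * 1509 * 100 = 1.36%

1.36%


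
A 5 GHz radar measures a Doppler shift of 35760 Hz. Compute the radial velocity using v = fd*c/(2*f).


v = 35760 * 3e8 / (2 * 5000000000.0) = 1072.8 m/s

1072.8 m/s


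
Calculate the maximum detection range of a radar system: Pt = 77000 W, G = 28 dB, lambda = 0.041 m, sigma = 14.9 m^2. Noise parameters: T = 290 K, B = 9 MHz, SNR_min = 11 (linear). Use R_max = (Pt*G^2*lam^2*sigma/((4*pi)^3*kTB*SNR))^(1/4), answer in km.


G_lin = 10^(28/10) = 630.957344
R^4 = 77000 * 630.957344^2 * 0.041^2 * 14.9 / ((4*pi)^3 * 1.38e-23 * 290 * 9000000.0 * 11)
R^4 = 9.76569e17 m^4
R_max = (9.76569e17)^(1/4) = 31435.9 m = 31.4 km

31.4 km


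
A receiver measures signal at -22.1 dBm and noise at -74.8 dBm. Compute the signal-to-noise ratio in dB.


SNR = -22.1 - (-74.8) = 52.7 dB

52.7 dB


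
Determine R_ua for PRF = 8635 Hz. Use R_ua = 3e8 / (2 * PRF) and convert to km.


R_ua = 3e8 / (2 * 8635) = 17371.2 m = 17.4 km

17.4 km


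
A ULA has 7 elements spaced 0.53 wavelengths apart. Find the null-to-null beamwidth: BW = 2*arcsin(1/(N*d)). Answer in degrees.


1/(N*d) = 1/(7*0.53) = 0.269542
BW = 2*arcsin(0.269542) = 31.3 degrees

31.3 degrees


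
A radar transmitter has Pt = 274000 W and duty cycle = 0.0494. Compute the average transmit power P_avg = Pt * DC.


P_avg = 274000 * 0.0494 = 13535.6 W

13535.6 W


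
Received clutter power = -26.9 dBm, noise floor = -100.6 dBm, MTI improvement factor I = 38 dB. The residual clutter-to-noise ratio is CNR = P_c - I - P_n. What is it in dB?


CNR = -26.9 - 38 - (-100.6) = 35.7 dB

35.7 dB


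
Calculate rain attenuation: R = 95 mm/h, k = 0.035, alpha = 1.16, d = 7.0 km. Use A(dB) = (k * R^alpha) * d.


gamma = 0.035 * 95^1.16 = 6.89013 dB/km
A = 6.89013 * 7.0 = 48.23 dB

48.23 dB


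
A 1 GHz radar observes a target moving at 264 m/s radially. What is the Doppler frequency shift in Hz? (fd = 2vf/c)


fd = 2 * 264 * 1000000000.0 / 3e8 = 1760.0 Hz

1760.0 Hz


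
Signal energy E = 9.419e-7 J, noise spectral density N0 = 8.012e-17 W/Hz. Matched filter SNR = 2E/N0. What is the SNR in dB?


SNR_lin = 2 * 9.419e-7 / 8.012e-17 = 2.351e10
SNR_dB = 10*log10(2.351e10) = 103.7 dB

103.7 dB


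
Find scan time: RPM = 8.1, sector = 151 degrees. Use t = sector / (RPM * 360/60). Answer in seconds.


t = 151 / (8.1 * 360) * 60 = 3.11 s

3.11 s


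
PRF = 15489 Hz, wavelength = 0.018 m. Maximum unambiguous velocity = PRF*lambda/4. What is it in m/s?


V_ua = 15489 * 0.018 / 4 = 69.7 m/s

69.7 m/s


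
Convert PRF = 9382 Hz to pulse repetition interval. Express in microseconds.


PRI = 1/9382 = 0.0001065871 s = 106.6 us

106.6 us


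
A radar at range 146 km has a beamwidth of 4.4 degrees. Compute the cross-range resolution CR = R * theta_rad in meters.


BW_rad = 0.076794487
CR = 146000 * 0.076794487 = 11212.0 m

11212.0 m


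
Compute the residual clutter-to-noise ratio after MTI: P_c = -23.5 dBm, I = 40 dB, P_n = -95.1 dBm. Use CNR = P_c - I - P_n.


CNR = -23.5 - 40 - (-95.1) = 31.6 dB

31.6 dB


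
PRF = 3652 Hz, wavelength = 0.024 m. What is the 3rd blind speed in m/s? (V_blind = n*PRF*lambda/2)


V_blind = 3 * 3652 * 0.024 / 2 = 131.5 m/s

131.5 m/s


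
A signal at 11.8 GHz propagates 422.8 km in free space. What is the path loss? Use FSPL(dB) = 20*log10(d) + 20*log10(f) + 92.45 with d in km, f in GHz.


20*log10(422.8) = 52.52
20*log10(11.8) = 21.44
FSPL = 166.4 dB

166.4 dB


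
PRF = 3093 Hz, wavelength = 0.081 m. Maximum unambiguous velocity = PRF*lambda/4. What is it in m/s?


V_ua = 3093 * 0.081 / 4 = 62.6 m/s

62.6 m/s


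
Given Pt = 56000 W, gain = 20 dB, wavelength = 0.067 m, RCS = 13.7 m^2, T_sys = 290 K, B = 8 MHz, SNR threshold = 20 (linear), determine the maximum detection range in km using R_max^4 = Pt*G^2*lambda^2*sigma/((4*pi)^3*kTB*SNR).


G_lin = 10^(20/10) = 100.0
R^4 = 56000 * 100.0^2 * 0.067^2 * 13.7 / ((4*pi)^3 * 1.38e-23 * 290 * 8000000.0 * 20)
R^4 = 2.71039e16 m^4
R_max = (2.71039e16)^(1/4) = 12830.9 m = 12.8 km

12.8 km


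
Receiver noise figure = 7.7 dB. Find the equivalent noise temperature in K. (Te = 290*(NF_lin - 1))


NF_lin = 10^(7.7/10) = 5.888437
Te = 290 * (5.888437 - 1) = 1417.6 K

1417.6 K


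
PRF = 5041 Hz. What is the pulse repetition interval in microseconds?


PRI = 1/5041 = 0.0001983733 s = 198.4 us

198.4 us


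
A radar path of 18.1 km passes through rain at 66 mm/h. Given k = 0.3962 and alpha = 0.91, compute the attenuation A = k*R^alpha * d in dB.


gamma = 0.3962 * 66^0.91 = 17.93492 dB/km
A = 17.93492 * 18.1 = 324.62 dB

324.62 dB


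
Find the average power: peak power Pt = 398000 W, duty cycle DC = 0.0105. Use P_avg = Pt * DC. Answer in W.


P_avg = 398000 * 0.0105 = 4179.0 W

4179.0 W


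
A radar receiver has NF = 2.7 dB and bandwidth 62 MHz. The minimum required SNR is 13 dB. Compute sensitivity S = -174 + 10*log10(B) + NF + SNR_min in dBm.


10*log10(62000000.0) = 77.92
S = -174 + 77.92 + 2.7 + 13 = -80.4 dBm

-80.4 dBm


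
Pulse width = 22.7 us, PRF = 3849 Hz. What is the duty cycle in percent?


DC = 22.7e-6 * 3849 * 100 = 8.74%

8.74%


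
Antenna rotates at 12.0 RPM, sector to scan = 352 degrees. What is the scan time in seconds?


t = 352 / (12.0 * 360) * 60 = 4.89 s

4.89 s


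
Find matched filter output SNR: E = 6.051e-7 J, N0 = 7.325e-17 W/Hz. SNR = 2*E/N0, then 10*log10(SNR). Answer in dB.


SNR_lin = 2 * 6.051e-7 / 7.325e-17 = 1.652e10
SNR_dB = 10*log10(1.652e10) = 102.2 dB

102.2 dB


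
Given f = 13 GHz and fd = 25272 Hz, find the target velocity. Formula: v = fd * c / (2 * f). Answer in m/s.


v = 25272 * 3e8 / (2 * 13000000000.0) = 291.6 m/s

291.6 m/s


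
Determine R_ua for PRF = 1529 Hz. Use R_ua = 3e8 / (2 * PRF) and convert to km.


R_ua = 3e8 / (2 * 1529) = 98103.3 m = 98.1 km

98.1 km


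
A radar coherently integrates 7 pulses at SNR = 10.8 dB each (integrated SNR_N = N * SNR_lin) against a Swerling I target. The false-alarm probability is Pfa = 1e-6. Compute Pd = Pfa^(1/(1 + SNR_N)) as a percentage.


SNR_lin = 10^(10.8/10) = 12.02264
SNR_N = 7 * 12.02264 = 84.15848
1/(1 + SNR_N) = 1/85.15848 = 0.0117428
Pd = (1e-6)^0.0117428 = 0.85024
Pd = 85.0%

85.0%


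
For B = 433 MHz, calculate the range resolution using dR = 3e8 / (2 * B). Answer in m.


dR = 3e8 / (2 * 433000000.0) = 0.35 m

0.35 m


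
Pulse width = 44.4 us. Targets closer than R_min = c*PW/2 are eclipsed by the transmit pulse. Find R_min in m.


R_min = 3e8 * 44.4e-6 / 2 = 6660.0 m

6660.0 m


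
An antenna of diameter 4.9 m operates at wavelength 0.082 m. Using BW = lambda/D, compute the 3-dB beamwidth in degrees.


BW_rad = 0.082 / 4.9 = 0.016735
BW_deg = 0.96 degrees

0.96 degrees


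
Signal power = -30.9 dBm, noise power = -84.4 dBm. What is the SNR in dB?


SNR = -30.9 - (-84.4) = 53.5 dB

53.5 dB


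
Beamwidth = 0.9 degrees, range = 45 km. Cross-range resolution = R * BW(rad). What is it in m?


BW_rad = 0.015707963
CR = 45000 * 0.015707963 = 706.9 m

706.9 m


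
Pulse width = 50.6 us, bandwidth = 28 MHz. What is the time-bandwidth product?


TBP = 50.6 * 28 = 1416.8

1416.8


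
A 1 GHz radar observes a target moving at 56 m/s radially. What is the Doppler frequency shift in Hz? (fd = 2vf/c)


fd = 2 * 56 * 1000000000.0 / 3e8 = 373.3 Hz

373.3 Hz


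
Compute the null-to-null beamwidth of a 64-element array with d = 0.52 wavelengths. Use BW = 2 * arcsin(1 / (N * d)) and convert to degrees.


1/(N*d) = 1/(64*0.52) = 0.030048
BW = 2*arcsin(0.030048) = 3.4 degrees

3.4 degrees


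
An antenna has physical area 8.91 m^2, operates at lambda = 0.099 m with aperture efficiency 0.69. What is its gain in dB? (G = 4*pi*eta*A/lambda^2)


G_linear = 4*pi*0.69*8.91/0.099^2 = 7882.54
G_dB = 10*log10(7882.54) = 39.0 dB

39.0 dB


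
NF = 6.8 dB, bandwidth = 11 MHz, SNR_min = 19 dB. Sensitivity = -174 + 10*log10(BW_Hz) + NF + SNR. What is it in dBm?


10*log10(11000000.0) = 70.41
S = -174 + 70.41 + 6.8 + 19 = -77.8 dBm

-77.8 dBm


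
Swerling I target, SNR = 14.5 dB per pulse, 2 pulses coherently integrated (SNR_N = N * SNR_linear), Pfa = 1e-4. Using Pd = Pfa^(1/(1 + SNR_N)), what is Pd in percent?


SNR_lin = 10^(14.5/10) = 28.18383
SNR_N = 2 * 28.18383 = 56.36766
1/(1 + SNR_N) = 1/57.36766 = 0.0174314
Pd = (1e-4)^0.0174314 = 0.85168
Pd = 85.2%

85.2%


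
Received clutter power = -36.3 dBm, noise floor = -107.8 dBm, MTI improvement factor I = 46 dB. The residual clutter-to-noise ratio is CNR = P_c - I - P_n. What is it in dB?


CNR = -36.3 - 46 - (-107.8) = 25.5 dB

25.5 dB


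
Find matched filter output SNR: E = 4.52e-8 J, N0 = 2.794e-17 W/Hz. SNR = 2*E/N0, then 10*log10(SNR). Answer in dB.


SNR_lin = 2 * 4.52e-8 / 2.794e-17 = 3.236e9
SNR_dB = 10*log10(3.236e9) = 95.1 dB

95.1 dB


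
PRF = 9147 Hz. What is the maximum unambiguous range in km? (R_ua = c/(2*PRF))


R_ua = 3e8 / (2 * 9147) = 16398.8 m = 16.4 km

16.4 km


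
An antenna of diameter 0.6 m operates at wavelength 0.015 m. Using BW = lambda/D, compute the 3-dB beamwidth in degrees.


BW_rad = 0.015 / 0.6 = 0.025
BW_deg = 1.43 degrees

1.43 degrees


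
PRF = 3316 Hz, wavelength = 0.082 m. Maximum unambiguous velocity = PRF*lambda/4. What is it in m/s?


V_ua = 3316 * 0.082 / 4 = 68.0 m/s

68.0 m/s


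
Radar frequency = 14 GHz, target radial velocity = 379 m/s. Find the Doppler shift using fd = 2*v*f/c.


fd = 2 * 379 * 14000000000.0 / 3e8 = 35373.3 Hz

35373.3 Hz


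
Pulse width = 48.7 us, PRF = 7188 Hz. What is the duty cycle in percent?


DC = 48.7e-6 * 7188 * 100 = 35.01%

35.01%


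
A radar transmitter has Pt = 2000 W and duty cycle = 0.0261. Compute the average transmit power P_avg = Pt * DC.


P_avg = 2000 * 0.0261 = 52.2 W

52.2 W


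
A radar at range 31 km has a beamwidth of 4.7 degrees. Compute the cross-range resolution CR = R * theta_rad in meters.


BW_rad = 0.082030475
CR = 31000 * 0.082030475 = 2542.9 m

2542.9 m


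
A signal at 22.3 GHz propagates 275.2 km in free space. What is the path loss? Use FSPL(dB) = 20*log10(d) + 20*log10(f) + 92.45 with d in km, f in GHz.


20*log10(275.2) = 48.79
20*log10(22.3) = 26.97
FSPL = 168.2 dB

168.2 dB


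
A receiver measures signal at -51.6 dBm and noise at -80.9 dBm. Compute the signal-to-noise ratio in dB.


SNR = -51.6 - (-80.9) = 29.3 dB

29.3 dB


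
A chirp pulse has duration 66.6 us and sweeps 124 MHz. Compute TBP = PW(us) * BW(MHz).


TBP = 66.6 * 124 = 8258.4

8258.4


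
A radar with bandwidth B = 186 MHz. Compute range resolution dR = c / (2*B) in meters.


dR = 3e8 / (2 * 186000000.0) = 0.81 m

0.81 m


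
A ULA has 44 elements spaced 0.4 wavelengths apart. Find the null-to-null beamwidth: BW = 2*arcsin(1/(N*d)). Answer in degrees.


1/(N*d) = 1/(44*0.4) = 0.056818
BW = 2*arcsin(0.056818) = 6.5 degrees

6.5 degrees


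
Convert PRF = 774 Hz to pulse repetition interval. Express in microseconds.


PRI = 1/774 = 0.0012919897 s = 1292.0 us

1292.0 us


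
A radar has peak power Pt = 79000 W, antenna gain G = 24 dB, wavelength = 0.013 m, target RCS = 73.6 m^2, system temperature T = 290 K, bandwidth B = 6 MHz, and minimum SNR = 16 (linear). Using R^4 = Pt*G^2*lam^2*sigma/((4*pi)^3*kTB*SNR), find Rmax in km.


G_lin = 10^(24/10) = 251.188643
R^4 = 79000 * 251.188643^2 * 0.013^2 * 73.6 / ((4*pi)^3 * 1.38e-23 * 290 * 6000000.0 * 16)
R^4 = 8.13231e16 m^4
R_max = (8.13231e16)^(1/4) = 16887.0 m = 16.9 km

16.9 km


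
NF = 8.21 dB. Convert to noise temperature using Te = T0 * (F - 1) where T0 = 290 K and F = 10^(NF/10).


NF_lin = 10^(8.21/10) = 6.622165
Te = 290 * (6.622165 - 1) = 1630.4 K

1630.4 K


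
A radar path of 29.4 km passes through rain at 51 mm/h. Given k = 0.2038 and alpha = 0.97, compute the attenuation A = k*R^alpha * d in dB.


gamma = 0.2038 * 51^0.97 = 9.237347 dB/km
A = 9.237347 * 29.4 = 271.58 dB

271.58 dB


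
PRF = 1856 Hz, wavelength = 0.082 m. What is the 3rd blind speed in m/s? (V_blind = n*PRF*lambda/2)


V_blind = 3 * 1856 * 0.082 / 2 = 228.3 m/s

228.3 m/s


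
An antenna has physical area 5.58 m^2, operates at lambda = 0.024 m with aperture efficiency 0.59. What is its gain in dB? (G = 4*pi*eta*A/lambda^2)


G_linear = 4*pi*0.59*5.58/0.024^2 = 71824.66
G_dB = 10*log10(71824.66) = 48.6 dB

48.6 dB


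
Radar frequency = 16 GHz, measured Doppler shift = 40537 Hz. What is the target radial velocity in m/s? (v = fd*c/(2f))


v = 40537 * 3e8 / (2 * 16000000000.0) = 380.0 m/s

380.0 m/s


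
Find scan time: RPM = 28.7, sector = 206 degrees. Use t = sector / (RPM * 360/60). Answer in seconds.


t = 206 / (28.7 * 360) * 60 = 1.2 s

1.2 s


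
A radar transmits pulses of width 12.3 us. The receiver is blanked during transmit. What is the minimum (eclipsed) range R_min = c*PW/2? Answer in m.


R_min = 3e8 * 12.3e-6 / 2 = 1845.0 m

1845.0 m


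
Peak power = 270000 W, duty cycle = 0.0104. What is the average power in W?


P_avg = 270000 * 0.0104 = 2808.0 W

2808.0 W


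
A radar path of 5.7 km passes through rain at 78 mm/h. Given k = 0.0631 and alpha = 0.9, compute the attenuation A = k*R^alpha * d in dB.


gamma = 0.0631 * 78^0.9 = 3.183571 dB/km
A = 3.183571 * 5.7 = 18.15 dB

18.15 dB


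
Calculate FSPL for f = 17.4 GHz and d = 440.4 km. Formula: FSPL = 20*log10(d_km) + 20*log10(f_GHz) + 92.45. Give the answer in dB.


20*log10(440.4) = 52.88
20*log10(17.4) = 24.81
FSPL = 170.1 dB

170.1 dB


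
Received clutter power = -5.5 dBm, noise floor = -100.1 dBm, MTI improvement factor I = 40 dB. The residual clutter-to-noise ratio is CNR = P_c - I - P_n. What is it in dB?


CNR = -5.5 - 40 - (-100.1) = 54.6 dB

54.6 dB


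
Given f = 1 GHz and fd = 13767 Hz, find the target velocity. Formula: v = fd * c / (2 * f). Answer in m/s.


v = 13767 * 3e8 / (2 * 1000000000.0) = 2065.1 m/s

2065.1 m/s


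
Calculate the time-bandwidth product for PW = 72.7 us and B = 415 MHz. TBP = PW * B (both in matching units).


TBP = 72.7 * 415 = 30170.5

30170.5


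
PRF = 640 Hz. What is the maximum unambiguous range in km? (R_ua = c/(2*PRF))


R_ua = 3e8 / (2 * 640) = 234375.0 m = 234.4 km

234.4 km


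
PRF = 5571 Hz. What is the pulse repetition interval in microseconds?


PRI = 1/5571 = 0.000179501 s = 179.5 us

179.5 us


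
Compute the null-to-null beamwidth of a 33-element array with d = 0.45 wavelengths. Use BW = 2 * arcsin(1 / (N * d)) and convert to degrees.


1/(N*d) = 1/(33*0.45) = 0.06734
BW = 2*arcsin(0.06734) = 7.7 degrees

7.7 degrees


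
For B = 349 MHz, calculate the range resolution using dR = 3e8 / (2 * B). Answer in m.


dR = 3e8 / (2 * 349000000.0) = 0.43 m

0.43 m


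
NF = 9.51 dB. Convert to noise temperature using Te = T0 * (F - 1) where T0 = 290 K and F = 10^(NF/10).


NF_lin = 10^(9.51/10) = 8.933055
Te = 290 * (8.933055 - 1) = 2300.6 K

2300.6 K


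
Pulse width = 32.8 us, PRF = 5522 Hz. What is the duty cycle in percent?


DC = 32.8e-6 * 5522 * 100 = 18.11%

18.11%


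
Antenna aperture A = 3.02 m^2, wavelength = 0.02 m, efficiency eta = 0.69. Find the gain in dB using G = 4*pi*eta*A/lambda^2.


G_linear = 4*pi*0.69*3.02/0.02^2 = 65464.51
G_dB = 10*log10(65464.51) = 48.2 dB

48.2 dB


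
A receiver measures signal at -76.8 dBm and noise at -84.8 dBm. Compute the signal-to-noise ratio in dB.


SNR = -76.8 - (-84.8) = 8.0 dB

8.0 dB


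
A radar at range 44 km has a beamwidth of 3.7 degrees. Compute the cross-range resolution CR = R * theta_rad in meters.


BW_rad = 0.064577182
CR = 44000 * 0.064577182 = 2841.4 m

2841.4 m


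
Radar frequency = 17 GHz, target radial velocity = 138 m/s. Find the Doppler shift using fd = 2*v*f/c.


fd = 2 * 138 * 17000000000.0 / 3e8 = 15640.0 Hz

15640.0 Hz


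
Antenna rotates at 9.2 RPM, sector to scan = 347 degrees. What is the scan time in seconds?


t = 347 / (9.2 * 360) * 60 = 6.29 s

6.29 s


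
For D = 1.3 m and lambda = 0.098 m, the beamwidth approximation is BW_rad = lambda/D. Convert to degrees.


BW_rad = 0.098 / 1.3 = 0.075385
BW_deg = 4.32 degrees

4.32 degrees


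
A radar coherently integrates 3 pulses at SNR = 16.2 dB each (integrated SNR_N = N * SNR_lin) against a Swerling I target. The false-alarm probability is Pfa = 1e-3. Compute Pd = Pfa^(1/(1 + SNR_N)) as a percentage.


SNR_lin = 10^(16.2/10) = 41.68694
SNR_N = 3 * 41.68694 = 125.06082
1/(1 + SNR_N) = 1/126.06082 = 0.0079327
Pd = (1e-3)^0.0079327 = 0.94668
Pd = 94.7%

94.7%


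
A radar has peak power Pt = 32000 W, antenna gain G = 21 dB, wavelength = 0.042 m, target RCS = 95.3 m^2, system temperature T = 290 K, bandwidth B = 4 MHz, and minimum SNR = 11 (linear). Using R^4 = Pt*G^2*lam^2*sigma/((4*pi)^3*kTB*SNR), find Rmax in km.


G_lin = 10^(21/10) = 125.892541
R^4 = 32000 * 125.892541^2 * 0.042^2 * 95.3 / ((4*pi)^3 * 1.38e-23 * 290 * 4000000.0 * 11)
R^4 = 2.43996e17 m^4
R_max = (2.43996e17)^(1/4) = 22225.2 m = 22.2 km

22.2 km


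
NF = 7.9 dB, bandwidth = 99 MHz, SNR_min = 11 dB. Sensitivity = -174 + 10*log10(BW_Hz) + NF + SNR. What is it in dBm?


10*log10(99000000.0) = 79.96
S = -174 + 79.96 + 7.9 + 11 = -75.1 dBm

-75.1 dBm


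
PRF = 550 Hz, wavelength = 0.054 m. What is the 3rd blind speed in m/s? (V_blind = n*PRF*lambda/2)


V_blind = 3 * 550 * 0.054 / 2 = 44.6 m/s

44.6 m/s


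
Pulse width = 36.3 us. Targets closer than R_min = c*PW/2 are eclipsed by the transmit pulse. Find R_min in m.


R_min = 3e8 * 36.3e-6 / 2 = 5445.0 m

5445.0 m


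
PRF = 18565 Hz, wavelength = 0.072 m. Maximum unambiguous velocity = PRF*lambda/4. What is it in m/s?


V_ua = 18565 * 0.072 / 4 = 334.2 m/s

334.2 m/s


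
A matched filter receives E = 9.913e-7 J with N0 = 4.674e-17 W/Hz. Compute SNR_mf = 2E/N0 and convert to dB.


SNR_lin = 2 * 9.913e-7 / 4.674e-17 = 4.242e10
SNR_dB = 10*log10(4.242e10) = 106.3 dB

106.3 dB


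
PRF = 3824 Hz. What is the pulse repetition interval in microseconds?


PRI = 1/3824 = 0.0002615063 s = 261.5 us

261.5 us


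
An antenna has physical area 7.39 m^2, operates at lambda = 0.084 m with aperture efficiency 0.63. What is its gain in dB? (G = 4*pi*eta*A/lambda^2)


G_linear = 4*pi*0.63*7.39/0.084^2 = 8291.56
G_dB = 10*log10(8291.56) = 39.2 dB

39.2 dB


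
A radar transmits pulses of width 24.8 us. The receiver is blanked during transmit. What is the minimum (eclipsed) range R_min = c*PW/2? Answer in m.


R_min = 3e8 * 24.8e-6 / 2 = 3720.0 m

3720.0 m


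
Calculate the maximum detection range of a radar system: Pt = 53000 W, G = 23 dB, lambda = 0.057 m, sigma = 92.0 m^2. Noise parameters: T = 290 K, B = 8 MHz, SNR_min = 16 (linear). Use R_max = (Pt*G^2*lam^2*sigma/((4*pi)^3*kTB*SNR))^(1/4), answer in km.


G_lin = 10^(23/10) = 199.526231
R^4 = 53000 * 199.526231^2 * 0.057^2 * 92.0 / ((4*pi)^3 * 1.38e-23 * 290 * 8000000.0 * 16)
R^4 = 6.20436e17 m^4
R_max = (6.20436e17)^(1/4) = 28065.6 m = 28.1 km

28.1 km


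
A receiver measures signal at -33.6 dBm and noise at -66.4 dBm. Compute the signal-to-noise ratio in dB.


SNR = -33.6 - (-66.4) = 32.8 dB

32.8 dB


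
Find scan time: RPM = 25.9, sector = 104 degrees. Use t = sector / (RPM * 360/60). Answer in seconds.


t = 104 / (25.9 * 360) * 60 = 0.67 s

0.67 s


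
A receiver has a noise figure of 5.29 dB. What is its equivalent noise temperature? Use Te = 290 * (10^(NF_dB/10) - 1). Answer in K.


NF_lin = 10^(5.29/10) = 3.380648
Te = 290 * (3.380648 - 1) = 690.4 K

690.4 K


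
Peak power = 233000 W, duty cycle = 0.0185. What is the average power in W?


P_avg = 233000 * 0.0185 = 4310.5 W

4310.5 W


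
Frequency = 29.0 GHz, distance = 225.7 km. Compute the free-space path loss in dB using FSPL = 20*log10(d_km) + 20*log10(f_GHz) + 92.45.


20*log10(225.7) = 47.07
20*log10(29.0) = 29.25
FSPL = 168.8 dB

168.8 dB


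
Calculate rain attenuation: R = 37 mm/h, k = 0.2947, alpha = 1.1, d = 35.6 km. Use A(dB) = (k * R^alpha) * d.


gamma = 0.2947 * 37^1.1 = 15.645953 dB/km
A = 15.645953 * 35.6 = 557.0 dB

557.0 dB


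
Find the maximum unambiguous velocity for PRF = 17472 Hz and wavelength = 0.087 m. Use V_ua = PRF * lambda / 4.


V_ua = 17472 * 0.087 / 4 = 380.0 m/s

380.0 m/s


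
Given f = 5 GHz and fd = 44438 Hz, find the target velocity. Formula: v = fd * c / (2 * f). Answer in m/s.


v = 44438 * 3e8 / (2 * 5000000000.0) = 1333.1 m/s

1333.1 m/s


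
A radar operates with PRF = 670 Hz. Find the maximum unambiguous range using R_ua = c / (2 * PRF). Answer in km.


R_ua = 3e8 / (2 * 670) = 223880.6 m = 223.9 km

223.9 km


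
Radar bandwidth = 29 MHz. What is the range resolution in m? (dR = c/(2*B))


dR = 3e8 / (2 * 29000000.0) = 5.17 m

5.17 m


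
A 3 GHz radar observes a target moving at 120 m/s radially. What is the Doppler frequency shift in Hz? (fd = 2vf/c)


fd = 2 * 120 * 3000000000.0 / 3e8 = 2400.0 Hz

2400.0 Hz


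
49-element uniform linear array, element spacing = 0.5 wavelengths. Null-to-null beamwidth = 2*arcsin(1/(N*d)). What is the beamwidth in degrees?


1/(N*d) = 1/(49*0.5) = 0.040816
BW = 2*arcsin(0.040816) = 4.7 degrees

4.7 degrees


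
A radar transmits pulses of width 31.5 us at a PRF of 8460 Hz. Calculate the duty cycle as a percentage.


DC = 31.5e-6 * 8460 * 100 = 26.65%

26.65%


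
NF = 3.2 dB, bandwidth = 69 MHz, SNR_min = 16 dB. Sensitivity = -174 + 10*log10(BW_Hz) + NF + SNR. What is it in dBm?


10*log10(69000000.0) = 78.39
S = -174 + 78.39 + 3.2 + 16 = -76.4 dBm

-76.4 dBm


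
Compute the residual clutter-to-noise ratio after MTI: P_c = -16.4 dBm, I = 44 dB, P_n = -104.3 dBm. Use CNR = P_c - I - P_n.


CNR = -16.4 - 44 - (-104.3) = 43.9 dB

43.9 dB


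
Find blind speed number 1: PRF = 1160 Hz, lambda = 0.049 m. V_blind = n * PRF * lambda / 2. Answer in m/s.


V_blind = 1 * 1160 * 0.049 / 2 = 28.4 m/s

28.4 m/s


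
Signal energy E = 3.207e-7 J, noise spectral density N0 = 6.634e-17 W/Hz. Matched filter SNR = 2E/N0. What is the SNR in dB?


SNR_lin = 2 * 3.207e-7 / 6.634e-17 = 9.668e9
SNR_dB = 10*log10(9.668e9) = 99.9 dB

99.9 dB


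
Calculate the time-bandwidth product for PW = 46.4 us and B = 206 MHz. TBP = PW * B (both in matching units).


TBP = 46.4 * 206 = 9558.4

9558.4


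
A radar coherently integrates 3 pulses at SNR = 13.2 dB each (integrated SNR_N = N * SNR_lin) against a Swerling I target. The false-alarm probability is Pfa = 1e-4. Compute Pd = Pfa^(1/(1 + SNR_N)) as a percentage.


SNR_lin = 10^(13.2/10) = 20.89296
SNR_N = 3 * 20.89296 = 62.67888
1/(1 + SNR_N) = 1/63.67888 = 0.0157038
Pd = (1e-4)^0.0157038 = 0.86534
Pd = 86.5%

86.5%


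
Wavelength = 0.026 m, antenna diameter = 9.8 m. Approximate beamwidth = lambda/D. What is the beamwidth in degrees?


BW_rad = 0.026 / 9.8 = 0.002653
BW_deg = 0.15 degrees

0.15 degrees


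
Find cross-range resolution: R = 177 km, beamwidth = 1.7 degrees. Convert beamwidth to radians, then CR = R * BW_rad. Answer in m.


BW_rad = 0.029670597
CR = 177000 * 0.029670597 = 5251.7 m

5251.7 m


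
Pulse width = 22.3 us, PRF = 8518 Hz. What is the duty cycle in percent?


DC = 22.3e-6 * 8518 * 100 = 19.0%

19.0%


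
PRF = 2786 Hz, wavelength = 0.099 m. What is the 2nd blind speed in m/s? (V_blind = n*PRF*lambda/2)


V_blind = 2 * 2786 * 0.099 / 2 = 275.8 m/s

275.8 m/s


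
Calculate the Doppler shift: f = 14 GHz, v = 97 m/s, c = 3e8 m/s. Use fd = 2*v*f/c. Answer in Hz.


fd = 2 * 97 * 14000000000.0 / 3e8 = 9053.3 Hz

9053.3 Hz


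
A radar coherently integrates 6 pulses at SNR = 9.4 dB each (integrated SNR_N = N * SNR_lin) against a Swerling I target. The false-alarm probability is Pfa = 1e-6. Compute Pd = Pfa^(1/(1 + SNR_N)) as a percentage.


SNR_lin = 10^(9.4/10) = 8.70964
SNR_N = 6 * 8.70964 = 52.25784
1/(1 + SNR_N) = 1/53.25784 = 0.0187766
Pd = (1e-6)^0.0187766 = 0.77151
Pd = 77.2%

77.2%


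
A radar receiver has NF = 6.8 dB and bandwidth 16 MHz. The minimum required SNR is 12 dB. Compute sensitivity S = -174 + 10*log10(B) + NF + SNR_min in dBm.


10*log10(16000000.0) = 72.04
S = -174 + 72.04 + 6.8 + 12 = -83.2 dBm

-83.2 dBm


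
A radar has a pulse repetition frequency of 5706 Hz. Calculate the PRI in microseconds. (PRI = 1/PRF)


PRI = 1/5706 = 0.0001752541 s = 175.3 us

175.3 us


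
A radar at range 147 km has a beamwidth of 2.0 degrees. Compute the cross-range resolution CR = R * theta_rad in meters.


BW_rad = 0.034906585
CR = 147000 * 0.034906585 = 5131.3 m

5131.3 m


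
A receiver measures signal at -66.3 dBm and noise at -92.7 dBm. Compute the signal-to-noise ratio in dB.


SNR = -66.3 - (-92.7) = 26.4 dB

26.4 dB


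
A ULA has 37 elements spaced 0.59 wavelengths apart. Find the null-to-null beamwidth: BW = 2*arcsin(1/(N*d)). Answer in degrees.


1/(N*d) = 1/(37*0.59) = 0.045809
BW = 2*arcsin(0.045809) = 5.3 degrees

5.3 degrees


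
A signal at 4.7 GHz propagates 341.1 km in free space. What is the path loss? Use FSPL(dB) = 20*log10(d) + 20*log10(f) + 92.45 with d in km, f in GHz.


20*log10(341.1) = 50.66
20*log10(4.7) = 13.44
FSPL = 156.5 dB

156.5 dB


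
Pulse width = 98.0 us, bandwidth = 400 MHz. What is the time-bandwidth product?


TBP = 98.0 * 400 = 39200.0

39200.0


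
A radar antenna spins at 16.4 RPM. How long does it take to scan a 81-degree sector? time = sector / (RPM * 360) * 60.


t = 81 / (16.4 * 360) * 60 = 0.82 s

0.82 s


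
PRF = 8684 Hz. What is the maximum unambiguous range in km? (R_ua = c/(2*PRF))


R_ua = 3e8 / (2 * 8684) = 17273.1 m = 17.3 km

17.3 km


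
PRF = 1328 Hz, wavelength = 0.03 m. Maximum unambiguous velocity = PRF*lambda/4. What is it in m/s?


V_ua = 1328 * 0.03 / 4 = 10.0 m/s

10.0 m/s


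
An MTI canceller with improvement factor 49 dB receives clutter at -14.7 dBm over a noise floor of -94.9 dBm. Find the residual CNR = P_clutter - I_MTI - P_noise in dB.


CNR = -14.7 - 49 - (-94.9) = 31.2 dB

31.2 dB


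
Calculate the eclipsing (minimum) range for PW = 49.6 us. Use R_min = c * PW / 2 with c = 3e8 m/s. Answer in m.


R_min = 3e8 * 49.6e-6 / 2 = 7440.0 m

7440.0 m


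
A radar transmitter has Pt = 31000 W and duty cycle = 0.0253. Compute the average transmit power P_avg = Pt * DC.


P_avg = 31000 * 0.0253 = 784.3 W

784.3 W


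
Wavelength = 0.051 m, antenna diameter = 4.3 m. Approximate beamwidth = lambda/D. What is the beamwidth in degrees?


BW_rad = 0.051 / 4.3 = 0.01186
BW_deg = 0.68 degrees

0.68 degrees


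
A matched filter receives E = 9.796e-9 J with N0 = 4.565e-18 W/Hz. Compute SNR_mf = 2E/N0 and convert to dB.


SNR_lin = 2 * 9.796e-9 / 4.565e-18 = 4.292e9
SNR_dB = 10*log10(4.292e9) = 96.3 dB

96.3 dB


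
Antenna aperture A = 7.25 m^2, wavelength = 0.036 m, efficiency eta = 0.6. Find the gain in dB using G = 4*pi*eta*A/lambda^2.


G_linear = 4*pi*0.6*7.25/0.036^2 = 42178.79
G_dB = 10*log10(42178.79) = 46.3 dB

46.3 dB


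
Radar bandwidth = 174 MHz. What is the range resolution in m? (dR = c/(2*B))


dR = 3e8 / (2 * 174000000.0) = 0.86 m

0.86 m


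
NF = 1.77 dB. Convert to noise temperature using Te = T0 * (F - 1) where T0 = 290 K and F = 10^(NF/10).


NF_lin = 10^(1.77/10) = 1.503142
Te = 290 * (1.503142 - 1) = 145.9 K

145.9 K


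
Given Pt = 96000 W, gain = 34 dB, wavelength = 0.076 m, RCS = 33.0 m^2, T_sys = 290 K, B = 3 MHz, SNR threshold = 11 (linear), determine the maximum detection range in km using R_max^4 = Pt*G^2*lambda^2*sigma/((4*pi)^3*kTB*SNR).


G_lin = 10^(34/10) = 2511.886432
R^4 = 96000 * 2511.886432^2 * 0.076^2 * 33.0 / ((4*pi)^3 * 1.38e-23 * 290 * 3000000.0 * 11)
R^4 = 4.40546e20 m^4
R_max = (4.40546e20)^(1/4) = 144876.5 m = 144.9 km

144.9 km


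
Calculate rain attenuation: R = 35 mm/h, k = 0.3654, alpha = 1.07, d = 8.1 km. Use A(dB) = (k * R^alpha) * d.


gamma = 0.3654 * 35^1.07 = 16.402927 dB/km
A = 16.402927 * 8.1 = 132.86 dB

132.86 dB


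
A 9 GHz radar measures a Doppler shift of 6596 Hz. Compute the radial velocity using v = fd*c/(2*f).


v = 6596 * 3e8 / (2 * 9000000000.0) = 109.9 m/s

109.9 m/s


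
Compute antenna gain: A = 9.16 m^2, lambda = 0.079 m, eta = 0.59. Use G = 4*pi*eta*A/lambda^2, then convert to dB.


G_linear = 4*pi*0.59*9.16/0.079^2 = 10881.86
G_dB = 10*log10(10881.86) = 40.4 dB

40.4 dB


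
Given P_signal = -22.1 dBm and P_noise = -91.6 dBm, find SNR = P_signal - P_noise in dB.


SNR = -22.1 - (-91.6) = 69.5 dB

69.5 dB


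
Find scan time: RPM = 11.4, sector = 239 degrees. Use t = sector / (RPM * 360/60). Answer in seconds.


t = 239 / (11.4 * 360) * 60 = 3.49 s

3.49 s


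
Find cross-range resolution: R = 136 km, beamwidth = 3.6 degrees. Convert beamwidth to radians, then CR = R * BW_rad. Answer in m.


BW_rad = 0.062831853
CR = 136000 * 0.062831853 = 8545.1 m

8545.1 m


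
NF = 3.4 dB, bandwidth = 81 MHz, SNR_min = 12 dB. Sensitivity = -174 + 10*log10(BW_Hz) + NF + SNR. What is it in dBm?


10*log10(81000000.0) = 79.08
S = -174 + 79.08 + 3.4 + 12 = -79.5 dBm

-79.5 dBm


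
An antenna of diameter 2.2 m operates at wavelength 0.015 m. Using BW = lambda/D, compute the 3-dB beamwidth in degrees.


BW_rad = 0.015 / 2.2 = 0.006818
BW_deg = 0.39 degrees

0.39 degrees


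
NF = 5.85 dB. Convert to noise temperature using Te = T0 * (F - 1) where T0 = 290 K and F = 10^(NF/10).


NF_lin = 10^(5.85/10) = 3.845918
Te = 290 * (3.845918 - 1) = 825.3 K

825.3 K


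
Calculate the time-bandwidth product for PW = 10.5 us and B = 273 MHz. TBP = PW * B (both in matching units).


TBP = 10.5 * 273 = 2866.5

2866.5


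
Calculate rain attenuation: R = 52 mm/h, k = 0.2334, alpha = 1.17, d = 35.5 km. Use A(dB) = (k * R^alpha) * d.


gamma = 0.2334 * 52^1.17 = 23.758814 dB/km
A = 23.758814 * 35.5 = 843.44 dB

843.44 dB


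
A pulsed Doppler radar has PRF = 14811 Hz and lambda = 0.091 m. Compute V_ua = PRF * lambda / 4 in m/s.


V_ua = 14811 * 0.091 / 4 = 337.0 m/s

337.0 m/s


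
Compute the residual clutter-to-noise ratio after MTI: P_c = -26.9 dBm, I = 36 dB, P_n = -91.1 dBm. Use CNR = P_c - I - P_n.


CNR = -26.9 - 36 - (-91.1) = 28.2 dB

28.2 dB


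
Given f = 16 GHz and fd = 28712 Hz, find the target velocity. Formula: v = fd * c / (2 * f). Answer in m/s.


v = 28712 * 3e8 / (2 * 16000000000.0) = 269.2 m/s

269.2 m/s


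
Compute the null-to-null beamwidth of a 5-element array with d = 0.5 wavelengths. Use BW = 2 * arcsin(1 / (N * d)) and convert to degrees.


1/(N*d) = 1/(5*0.5) = 0.4
BW = 2*arcsin(0.4) = 47.2 degrees

47.2 degrees


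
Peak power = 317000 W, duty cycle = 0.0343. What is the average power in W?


P_avg = 317000 * 0.0343 = 10873.1 W

10873.1 W


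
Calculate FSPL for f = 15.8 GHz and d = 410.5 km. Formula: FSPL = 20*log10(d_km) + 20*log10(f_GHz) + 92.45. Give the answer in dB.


20*log10(410.5) = 52.27
20*log10(15.8) = 23.97
FSPL = 168.7 dB

168.7 dB


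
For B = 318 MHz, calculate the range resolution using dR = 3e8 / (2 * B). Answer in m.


dR = 3e8 / (2 * 318000000.0) = 0.47 m

0.47 m


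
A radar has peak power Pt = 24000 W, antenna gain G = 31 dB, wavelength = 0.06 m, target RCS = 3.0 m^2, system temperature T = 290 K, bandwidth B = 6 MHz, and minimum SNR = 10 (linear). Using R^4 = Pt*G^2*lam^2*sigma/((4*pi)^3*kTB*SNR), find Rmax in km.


G_lin = 10^(31/10) = 1258.925412
R^4 = 24000 * 1258.925412^2 * 0.06^2 * 3.0 / ((4*pi)^3 * 1.38e-23 * 290 * 6000000.0 * 10)
R^4 = 8.62139e17 m^4
R_max = (8.62139e17)^(1/4) = 30471.5 m = 30.5 km

30.5 km


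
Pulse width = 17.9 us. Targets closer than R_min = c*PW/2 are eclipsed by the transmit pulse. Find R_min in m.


R_min = 3e8 * 17.9e-6 / 2 = 2685.0 m

2685.0 m


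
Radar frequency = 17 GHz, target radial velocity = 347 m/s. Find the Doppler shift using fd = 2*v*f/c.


fd = 2 * 347 * 17000000000.0 / 3e8 = 39326.7 Hz

39326.7 Hz


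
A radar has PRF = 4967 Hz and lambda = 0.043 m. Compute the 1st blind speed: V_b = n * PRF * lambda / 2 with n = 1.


V_blind = 1 * 4967 * 0.043 / 2 = 106.8 m/s

106.8 m/s


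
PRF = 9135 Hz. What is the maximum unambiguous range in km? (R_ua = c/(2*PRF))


R_ua = 3e8 / (2 * 9135) = 16420.4 m = 16.4 km

16.4 km


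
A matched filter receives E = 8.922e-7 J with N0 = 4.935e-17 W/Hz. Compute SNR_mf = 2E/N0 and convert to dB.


SNR_lin = 2 * 8.922e-7 / 4.935e-17 = 3.616e10
SNR_dB = 10*log10(3.616e10) = 105.6 dB

105.6 dB


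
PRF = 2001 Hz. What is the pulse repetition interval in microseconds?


PRI = 1/2001 = 0.0004997501 s = 499.8 us

499.8 us


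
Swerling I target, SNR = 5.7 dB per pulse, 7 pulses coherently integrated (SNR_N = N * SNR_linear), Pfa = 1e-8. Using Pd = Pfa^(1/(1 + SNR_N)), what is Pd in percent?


SNR_lin = 10^(5.7/10) = 3.71535
SNR_N = 7 * 3.71535 = 26.00745
1/(1 + SNR_N) = 1/27.00745 = 0.0370268
Pd = (1e-8)^0.0370268 = 0.50558
Pd = 50.6%

50.6%


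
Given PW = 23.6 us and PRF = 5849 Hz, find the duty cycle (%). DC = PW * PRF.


DC = 23.6e-6 * 5849 * 100 = 13.8%

13.8%


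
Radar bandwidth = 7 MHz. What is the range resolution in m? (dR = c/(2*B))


dR = 3e8 / (2 * 7000000.0) = 21.43 m

21.43 m


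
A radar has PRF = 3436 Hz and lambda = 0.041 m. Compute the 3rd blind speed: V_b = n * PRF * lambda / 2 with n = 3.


V_blind = 3 * 3436 * 0.041 / 2 = 211.3 m/s

211.3 m/s


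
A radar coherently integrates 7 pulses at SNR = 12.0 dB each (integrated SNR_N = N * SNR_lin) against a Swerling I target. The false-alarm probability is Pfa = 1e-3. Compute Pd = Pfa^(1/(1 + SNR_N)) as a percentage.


SNR_lin = 10^(12.0/10) = 15.84893
SNR_N = 7 * 15.84893 = 110.94251
1/(1 + SNR_N) = 1/111.94251 = 0.0089332
Pd = (1e-3)^0.0089332 = 0.94016
Pd = 94.0%

94.0%


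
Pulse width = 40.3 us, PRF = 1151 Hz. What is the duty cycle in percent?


DC = 40.3e-6 * 1151 * 100 = 4.64%

4.64%


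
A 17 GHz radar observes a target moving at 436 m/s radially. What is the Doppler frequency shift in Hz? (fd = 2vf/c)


fd = 2 * 436 * 17000000000.0 / 3e8 = 49413.3 Hz

49413.3 Hz


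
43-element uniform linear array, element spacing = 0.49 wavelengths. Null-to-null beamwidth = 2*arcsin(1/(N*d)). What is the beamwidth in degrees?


1/(N*d) = 1/(43*0.49) = 0.047461
BW = 2*arcsin(0.047461) = 5.4 degrees

5.4 degrees


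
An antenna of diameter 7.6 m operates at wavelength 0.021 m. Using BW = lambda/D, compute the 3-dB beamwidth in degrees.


BW_rad = 0.021 / 7.6 = 0.002763
BW_deg = 0.16 degrees

0.16 degrees


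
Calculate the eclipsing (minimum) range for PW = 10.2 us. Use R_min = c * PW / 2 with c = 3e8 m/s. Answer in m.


R_min = 3e8 * 10.2e-6 / 2 = 1530.0 m

1530.0 m


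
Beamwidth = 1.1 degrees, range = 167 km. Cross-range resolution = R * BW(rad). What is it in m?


BW_rad = 0.019198622
CR = 167000 * 0.019198622 = 3206.2 m

3206.2 m


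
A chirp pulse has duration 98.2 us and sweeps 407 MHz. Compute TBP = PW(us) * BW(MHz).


TBP = 98.2 * 407 = 39967.4

39967.4


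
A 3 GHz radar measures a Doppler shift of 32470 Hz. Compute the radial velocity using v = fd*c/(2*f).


v = 32470 * 3e8 / (2 * 3000000000.0) = 1623.5 m/s

1623.5 m/s


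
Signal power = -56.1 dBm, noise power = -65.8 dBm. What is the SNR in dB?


SNR = -56.1 - (-65.8) = 9.7 dB

9.7 dB


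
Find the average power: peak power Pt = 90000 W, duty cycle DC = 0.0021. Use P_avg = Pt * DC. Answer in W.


P_avg = 90000 * 0.0021 = 189.0 W

189.0 W


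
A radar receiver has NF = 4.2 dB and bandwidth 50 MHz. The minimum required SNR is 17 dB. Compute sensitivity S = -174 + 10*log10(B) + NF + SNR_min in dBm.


10*log10(50000000.0) = 76.99
S = -174 + 76.99 + 4.2 + 17 = -75.8 dBm

-75.8 dBm


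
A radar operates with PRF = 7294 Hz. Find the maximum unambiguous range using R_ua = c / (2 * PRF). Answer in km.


R_ua = 3e8 / (2 * 7294) = 20564.8 m = 20.6 km

20.6 km


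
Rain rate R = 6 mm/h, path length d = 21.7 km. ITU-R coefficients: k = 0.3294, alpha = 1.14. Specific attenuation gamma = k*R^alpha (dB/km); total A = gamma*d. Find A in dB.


gamma = 0.3294 * 6^1.14 = 2.539897 dB/km
A = 2.539897 * 21.7 = 55.12 dB

55.12 dB


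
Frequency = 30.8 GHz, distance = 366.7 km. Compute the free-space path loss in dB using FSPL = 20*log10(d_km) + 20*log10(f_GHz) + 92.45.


20*log10(366.7) = 51.29
20*log10(30.8) = 29.77
FSPL = 173.5 dB

173.5 dB
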